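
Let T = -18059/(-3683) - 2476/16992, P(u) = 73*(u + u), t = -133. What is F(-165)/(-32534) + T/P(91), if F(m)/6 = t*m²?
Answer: 2257987285027237885/3381332989861008 ≈ 667.78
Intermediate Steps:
P(u) = 146*u (P(u) = 73*(2*u) = 146*u)
F(m) = -798*m² (F(m) = 6*(-133*m²) = -798*m²)
T = 74434855/15645384 (T = -18059*(-1/3683) - 2476*1/16992 = 18059/3683 - 619/4248 = 74434855/15645384 ≈ 4.7576)
F(-165)/(-32534) + T/P(91) = -798*(-165)²/(-32534) + 74434855/(15645384*((146*91))) = -798*27225*(-1/32534) + (74434855/15645384)/13286 = -21725550*(-1/32534) + (74434855/15645384)*(1/13286) = 10862775/16267 + 74434855/207864571824 = 2257987285027237885/3381332989861008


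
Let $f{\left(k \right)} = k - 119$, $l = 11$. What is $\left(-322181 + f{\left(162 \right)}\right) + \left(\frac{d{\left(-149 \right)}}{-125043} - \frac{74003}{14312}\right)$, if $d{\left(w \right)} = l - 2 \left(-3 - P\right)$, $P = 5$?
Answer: $- \frac{192170794940987}{596538472} \approx -3.2214 \cdot 10^{5}$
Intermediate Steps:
$f{\left(k \right)} = -119 + k$
$d{\left(w \right)} = 27$ ($d{\left(w \right)} = 11 - 2 \left(-3 - 5\right) = 11 - -16 = 11 + 16 = 27$)
$\left(-322181 + f{\left(162 \right)}\right) + \left(\frac{d{\left(-149 \right)}}{-125043} - \frac{74003}{14312}\right) = \left(-322181 + \left(-119 + 162\right)\right) + \left(\frac{27}{-125043} - \frac{74003}{14312}\right) = \left(-322181 + 43\right) + \left(27 \left(- \frac{1}{125043}\right) - \frac{74003}{14312}\right) = -322138 - \frac{3084647851}{596538472} = - \frac{192170794940987}{596538472}$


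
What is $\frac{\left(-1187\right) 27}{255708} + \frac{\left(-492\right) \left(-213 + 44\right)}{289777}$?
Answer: $\frac{1330505079}{8233144124} \approx 0.1616$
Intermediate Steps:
$\frac{\left(-1187\right) 27}{255708} + \frac{\left(-492\right) \left(-213 + 44\right)}{289777} = \left(-32049\right) \frac{1}{255708} + \left(-492\right) \left(-169\right) \frac{1}{289777} = - \frac{3561}{28412} + 83148 \cdot \frac{1}{289777} = - \frac{3561}{28412} + \frac{83148}{289777} = \frac{1330505079}{8233144124}$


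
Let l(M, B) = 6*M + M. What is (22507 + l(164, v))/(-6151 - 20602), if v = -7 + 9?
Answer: -23655/26753 ≈ -0.88420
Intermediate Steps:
v = 2
l(M, B) = 7*M
(22507 + l(164, v))/(-6151 - 20602) = (22507 + 7*164)/(-6151 - 20602) = (22507 + 1148)/(-26753) = 23655*(-1/26753) = -23655/26753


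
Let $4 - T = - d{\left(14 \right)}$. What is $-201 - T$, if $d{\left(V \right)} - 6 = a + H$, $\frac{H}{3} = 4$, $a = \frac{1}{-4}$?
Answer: $- \frac{891}{4} \approx -222.75$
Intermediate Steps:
$a = - \frac{1}{4} \approx -0.25$
$H = 12$ ($H = 3 \cdot 4 = 12$)
$d{\left(V \right)} = \frac{71}{4}$ ($d{\left(V \right)} = 6 + \left(- \frac{1}{4} + 12\right) = 6 + \frac{47}{4} = \frac{71}{4}$)
$T = \frac{87}{4}$ ($T = 4 - \left(-1\right) \frac{71}{4} = 4 - - \frac{71}{4} = 4 + \frac{71}{4} = \frac{87}{4} \approx 21.75$)
$-201 - T = -201 - \frac{87}{4} = - \frac{891}{4}$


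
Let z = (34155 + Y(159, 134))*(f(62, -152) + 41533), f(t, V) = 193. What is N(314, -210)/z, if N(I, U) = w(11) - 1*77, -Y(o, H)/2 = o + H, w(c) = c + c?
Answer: -55/1400700094 ≈ -3.9266e-8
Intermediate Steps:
w(c) = 2*c
Y(o, H) = -2*H - 2*o (Y(o, H) = -2*(o + H) = -2*(H + o) = -2*H - 2*o)
N(I, U) = -55 (N(I, U) = 2*11 - 1*77 = 22 - 77 = -55)
z = 1400700094 (z = (34155 + (-2*134 - 2*159))*(193 + 41533) = (34155 + (-268 - 318))*41726 = (34155 - 586)*41726 = 33569*41726 = 1400700094)
N(314, -210)/z = -55/1400700094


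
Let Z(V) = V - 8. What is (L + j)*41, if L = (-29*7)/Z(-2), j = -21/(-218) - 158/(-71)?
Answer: 35889186/38695 ≈ 927.49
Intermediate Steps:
Z(V) = -8 + V
j = 35935/15478 (j = -21*(-1/218) - 158*(-1/71) = 21/218 + 158/71 = 35935/15478 ≈ 2.3217)
L = 203/10 (L = (-29*7)/(-8 - 2) = -203/(-10) = -203*(-⅒) = 203/10 ≈ 20.300)
(L + j)*41 = (203/10 + 35935/15478)*41 = (875346/38695)*41 = 35889186/38695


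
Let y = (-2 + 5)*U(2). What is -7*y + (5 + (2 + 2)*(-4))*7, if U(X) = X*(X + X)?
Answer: -245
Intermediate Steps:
U(X) = 2*X**2 (U(X) = X*(2*X) = 2*X**2)
y = 24 (y = (-2 + 5)*(2*2**2) = 3*(2*4) = 3*8 = 24)
-7*y + (5 + (2 + 2)*(-4))*7 = -7*24 + (5 + (2 + 2)*(-4))*7 = -168 + (5 + 4*(-4))*7 = -168 + (5 - 16)*7 = -168 - 11*7 = -168 - 77 = -245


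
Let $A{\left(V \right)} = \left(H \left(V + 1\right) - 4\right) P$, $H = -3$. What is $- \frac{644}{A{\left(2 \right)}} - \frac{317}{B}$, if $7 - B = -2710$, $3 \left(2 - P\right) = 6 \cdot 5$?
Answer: $- \frac{34283}{5434} \approx -6.309$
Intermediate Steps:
$P = -8$ ($P = 2 - \frac{6 \cdot 5}{3} = 2 - 10 = -8$)
$B = 2717$ ($B = 7 - -2710 = 7 + 2710 = 2717$)
$A{\left(V \right)} = 56 + 24 V$ ($A{\left(V \right)} = \left(- 3 \left(V + 1\right) - 4\right) \left(-8\right) = \left(- 3 \left(1 + V\right) - 4\right) \left(-8\right) = \left(\left(-3 - 3 V\right) - 4\right) \left(-8\right) = \left(-7 - 3 V\right) \left(-8\right) = 56 + 24 V$)
$- \frac{644}{A{\left(2 \right)}} - \frac{317}{B} = - \frac{644}{56 + 24 \cdot 2} - \frac{317}{2717} = - \frac{644}{56 + 48} - \frac{317}{2717} = - \frac{644}{104} - \frac{317}{2717} = \left(-644\right) \frac{1}{104} - \frac{317}{2717} = - \frac{161}{26} - \frac{317}{2717} = - \frac{34283}{5434}$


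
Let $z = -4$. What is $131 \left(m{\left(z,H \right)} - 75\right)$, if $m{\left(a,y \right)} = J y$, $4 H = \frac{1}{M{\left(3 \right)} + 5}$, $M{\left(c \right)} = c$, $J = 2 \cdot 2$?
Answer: $- \frac{78469}{8} \approx -9808.6$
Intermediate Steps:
$J = 4$
$H = \frac{1}{32}$ ($H = \frac{1}{4 \left(3 + 5\right)} = \frac{1}{4 \cdot 8} = \frac{1}{4} \cdot \frac{1}{8} = \frac{1}{32} \approx 0.03125$)
$m{\left(a,y \right)} = 4 y$
$131 \left(m{\left(z,H \right)} - 75\right) = 131 \left(4 \cdot \frac{1}{32} - 75\right) = 131 \left(\frac{1}{8} - 75\right) = 131 \left(- \frac{599}{8}\right) = - \frac{78469}{8}$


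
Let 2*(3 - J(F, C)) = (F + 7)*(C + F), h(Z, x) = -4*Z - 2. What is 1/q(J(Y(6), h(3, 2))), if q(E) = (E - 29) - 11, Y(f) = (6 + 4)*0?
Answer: 1/12 ≈ 0.083333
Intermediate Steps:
h(Z, x) = -2 - 4*Z
Y(f) = 0 (Y(f) = 10*0 = 0)
J(F, C) = 3 - (7 + F)*(C + F)/2 (J(F, C) = 3 - (F + 7)*(C + F)/2 = 3 - (7 + F)*(C + F)/2)
q(E) = -40 + E (q(E) = (-29 + E) - 11 = -40 + E)
1/q(J(Y(6), h(3, 2))) = 1/(-40 + (3 - 7*(-2 - 4*3)/2 - 7/2*0 - 1/2*0**2 - 1/2*(-2 - 4*3)*0)) = 1/(-40 + (3 - 7*(-2 - 12)/2 + 0 - 1/2*0 - 1/2*(-2 - 12)*0)) = 1/(-40 + (3 - 7/2*(-14) + 0 + 0 - 1/2*(-14)*0)) = 1/(-40 + (3 + 49 + 0 + 0 + 0)) = 1/(-40 + 52) = 1/12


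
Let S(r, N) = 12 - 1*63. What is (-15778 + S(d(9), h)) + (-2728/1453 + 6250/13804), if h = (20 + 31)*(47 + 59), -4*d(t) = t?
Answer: -158757092405/10028606 ≈ -15830.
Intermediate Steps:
d(t) = -t/4
h = 5406 (h = 51*106 = 5406)
S(r, N) = -51 (S(r, N) = 12 - 63 = -51)
(-15778 + S(d(9), h)) + (-2728/1453 + 6250/13804) = (-15778 - 51) + (-2728/1453 + 6250/13804) = -15829 + (-2728*1/1453 + 6250*(1/13804)) = -15829 + (-2728/1453 + 3125/6902) = -15829 - 14288031/10028606 = -158757092405/10028606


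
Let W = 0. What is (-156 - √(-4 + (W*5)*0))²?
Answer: 24332 + 624*I ≈ 24332.0 + 624.0*I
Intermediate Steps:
(-156 - √(-4 + (W*5)*0))² = (-156 - √(-4 + (0*5)*0))² = (-156 - √(-4 + 0*0))² = (-156 - √(-4 + 0))² = (-156 - √(-4))² = (-156 - 2*I)²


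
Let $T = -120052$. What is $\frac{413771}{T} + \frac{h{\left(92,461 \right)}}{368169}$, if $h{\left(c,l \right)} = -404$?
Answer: $- \frac{152386156307}{44199424788} \approx -3.4477$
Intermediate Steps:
$\frac{413771}{T} + \frac{h{\left(92,461 \right)}}{368169} = \frac{413771}{-120052} - \frac{404}{368169} = 413771 \left(- \frac{1}{120052}\right) - \frac{404}{368169} = - \frac{413771}{120052} - \frac{404}{368169} = - \frac{152386156307}{44199424788}$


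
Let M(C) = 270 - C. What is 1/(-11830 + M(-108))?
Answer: -1/11452 ≈ -8.7321e-5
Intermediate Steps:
1/(-11830 + M(-108)) = 1/(-11830 + (270 - 1*(-108))) = 1/(-11830 + (270 + 108)) = 1/(-11830 + 378) = 1/(-11452) = -1/11452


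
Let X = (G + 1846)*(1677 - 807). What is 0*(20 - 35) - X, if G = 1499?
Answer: -2910150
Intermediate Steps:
X = 2910150 (X = (1499 + 1846)*(1677 - 807) = 3345*870 = 2910150)
0*(20 - 35) - X = 0*(20 - 35) - 1*2910150 = 0*(-15) - 2910150 = 0 - 2910150 = -2910150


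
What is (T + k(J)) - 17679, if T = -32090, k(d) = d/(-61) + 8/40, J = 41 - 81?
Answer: -15179284/305 ≈ -49768.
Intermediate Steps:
J = -40
k(d) = ⅕ - d/61 (k(d) = d*(-1/61) + 8*(1/40) = -d/61 + ⅕ = ⅕ - d/61)
(T + k(J)) - 17679 = (-32090 + (⅕ - 1/61*(-40))) - 17679 = (-32090 + (⅕ + 40/61)) - 17679 = (-32090 + 261/305) - 17679 = -9787189/305 - 17679 = -15179284/305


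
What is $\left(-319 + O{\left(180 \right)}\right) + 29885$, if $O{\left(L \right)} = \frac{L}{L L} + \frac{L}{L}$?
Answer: $\frac{5322061}{180} \approx 29567.0$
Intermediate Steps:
$O{\left(L \right)} = 1 + \frac{1}{L}$ ($O{\left(L \right)} = \frac{L}{L^{2}} + 1 = \frac{1}{L} + 1 = 1 + \frac{1}{L}$)
$\left(-319 + O{\left(180 \right)}\right) + 29885 = \left(-319 + \frac{1 + 180}{180}\right) + 29885 = \left(-319 + \frac{1}{180} \cdot 181\right) + 29885 = \left(-319 + \frac{181}{180}\right) + 29885 = - \frac{57239}{180} + 29885 = \frac{5322061}{180}$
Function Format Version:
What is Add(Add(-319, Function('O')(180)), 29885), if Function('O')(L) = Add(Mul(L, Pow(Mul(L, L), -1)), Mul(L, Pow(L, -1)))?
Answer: Rational(5322061, 180) ≈ 29567.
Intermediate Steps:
Function('O')(L) = Add(1, Pow(L, -1)) (Function('O')(L) = Add(Mul(L, Pow(Pow(L, 2), -1)), 1) = Add(Mul(L, Pow(L, -2)), 1) = Add(Pow(L, -1), 1) = Add(1, Pow(L, -1)))
Add(Add(-319, Function('O')(180)), 29885) = Add(Add(-319, Mul(Pow(180, -1), Add(1, 180))), 29885) = Add(Add(-319, Mul(Rational(1, 180), 181)), 29885) = Add(Add(-319, Rational(181, 180)), 29885) = Add(Rational(-57239, 180), 29885) = Rational(5322061, 180)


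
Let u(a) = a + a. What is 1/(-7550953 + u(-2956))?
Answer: -1/7556865 ≈ -1.3233e-7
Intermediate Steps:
u(a) = 2*a
1/(-7550953 + u(-2956)) = 1/(-7550953 + 2*(-2956)) = 1/(-7550953 - 5912) = 1/(-7556865) = -1/7556865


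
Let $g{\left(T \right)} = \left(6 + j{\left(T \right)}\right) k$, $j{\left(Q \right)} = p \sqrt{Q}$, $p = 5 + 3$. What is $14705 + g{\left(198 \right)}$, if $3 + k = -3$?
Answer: $14669 - 144 \sqrt{22} \approx 13994.0$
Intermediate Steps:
$k = -6$ ($k = -3 - 3 = -6$)
$p = 8$
$j{\left(Q \right)} = 8 \sqrt{Q}$
$g{\left(T \right)} = -36 - 48 \sqrt{T}$ ($g{\left(T \right)} = \left(6 + 8 \sqrt{T}\right) \left(-6\right) = -36 - 48 \sqrt{T}$)
$14705 + g{\left(198 \right)} = 14705 - \left(36 + 48 \sqrt{198}\right) = 14705 - \left(36 + 48 \cdot 3 \sqrt{22}\right) = 14705 - \left(36 + 144 \sqrt{22}\right) = 14669 - 144 \sqrt{22}$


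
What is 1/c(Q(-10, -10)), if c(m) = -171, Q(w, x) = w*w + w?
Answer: -1/171 ≈ -0.0058480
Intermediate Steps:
Q(w, x) = w + w² (Q(w, x) = w² + w = w + w²)
1/c(Q(-10, -10)) = 1/(-171) = -1/171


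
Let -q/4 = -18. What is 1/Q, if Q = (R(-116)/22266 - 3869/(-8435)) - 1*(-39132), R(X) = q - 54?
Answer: 10434095/408311799928 ≈ 2.5554e-5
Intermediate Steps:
q = 72 (q = -4*(-18) = 72)
R(X) = 18 (R(X) = 72 - 54 = 18)
Q = 408311799928/10434095 (Q = (18/22266 - 3869/(-8435)) - 1*(-39132) = (18*(1/22266) - 3869*(-1/8435)) + 39132 = (1/1237 + 3869/8435) + 39132 = 4794388/10434095 + 39132 = 408311799928/10434095 ≈ 39132.)
1/Q = 1/(408311799928/10434095) = 10434095/408311799928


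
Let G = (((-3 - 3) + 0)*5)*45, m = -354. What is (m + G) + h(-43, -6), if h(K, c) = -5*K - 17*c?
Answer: -1387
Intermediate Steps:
h(K, c) = -17*c - 5*K
G = -1350 (G = ((-6 + 0)*5)*45 = -6*5*45 = -30*45 = -1350)
(m + G) + h(-43, -6) = (-354 - 1350) + (-17*(-6) - 5*(-43)) = -1704 + (102 + 215) = -1704 + 317 = -1387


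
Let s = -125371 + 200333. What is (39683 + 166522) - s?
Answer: 131243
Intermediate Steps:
s = 74962
(39683 + 166522) - s = (39683 + 166522) - 1*74962 = 206205 - 74962 = 131243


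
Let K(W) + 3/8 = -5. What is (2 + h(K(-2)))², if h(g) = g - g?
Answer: 4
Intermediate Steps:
K(W) = -43/8 (K(W) = -3/8 - 5 = -43/8)
h(g) = 0
(2 + h(K(-2)))² = (2 + 0)² = 2² = 4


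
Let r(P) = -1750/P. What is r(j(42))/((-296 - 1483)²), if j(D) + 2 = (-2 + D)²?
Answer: -875/2528707959 ≈ -3.4603e-7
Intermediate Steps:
j(D) = -2 + (-2 + D)²
r(j(42))/((-296 - 1483)²) = (-1750/(-2 + (-2 + 42)²))/((-296 - 1483)²) = (-1750/(-2 + 40²))/((-1779)²) = -1750/(-2 + 1600)/3164841 = -1750/1598*(1/3164841) = -1750*1/1598*(1/3164841) = -875/799*1/3164841 = -875/2528707959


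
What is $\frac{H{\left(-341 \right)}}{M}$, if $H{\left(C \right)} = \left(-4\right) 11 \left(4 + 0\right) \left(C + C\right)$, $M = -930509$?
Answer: $- \frac{120032}{930509} \approx -0.129$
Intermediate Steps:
$H{\left(C \right)} = - 352 C$ ($H{\left(C \right)} = - 44 \cdot 4 \cdot 2 C = - 44 \cdot 8 C = - 352 C$)
$\frac{H{\left(-341 \right)}}{M} = \frac{\left(-352\right) \left(-341\right)}{-930509} = 120032 \left(- \frac{1}{930509}\right) = - \frac{120032}{930509}$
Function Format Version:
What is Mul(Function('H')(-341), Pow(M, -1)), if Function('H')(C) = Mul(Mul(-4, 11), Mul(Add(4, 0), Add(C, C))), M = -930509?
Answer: Rational(-120032, 930509) ≈ -0.12900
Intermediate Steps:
Function('H')(C) = Mul(-352, C) (Function('H')(C) = Mul(-44, Mul(4, Mul(2, C))) = Mul(-44, Mul(8, C)) = Mul(-352, C))
Mul(Function('H')(-341), Pow(M, -1)) = Mul(Mul(-352, -341), Pow(-930509, -1)) = Mul(120032, Rational(-1, 930509)) = Rational(-120032, 930509)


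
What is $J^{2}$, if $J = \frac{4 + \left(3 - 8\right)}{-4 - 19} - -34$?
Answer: $\frac{613089}{529} \approx 1159.0$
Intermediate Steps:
$J = \frac{783}{23}$ ($J = \frac{4 + \left(3 - 8\right)}{-23} + 34 = \left(4 - 5\right) \left(- \frac{1}{23}\right) + 34 = \left(-1\right) \left(- \frac{1}{23}\right) + 34 = \frac{1}{23} + 34 = \frac{783}{23} \approx 34.043$)
$J^{2} = \left(\frac{783}{23}\right)^{2} = \frac{613089}{529}$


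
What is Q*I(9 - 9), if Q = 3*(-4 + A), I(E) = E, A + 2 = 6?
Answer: 0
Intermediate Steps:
A = 4 (A = -2 + 6 = 4)
Q = 0 (Q = 3*(-4 + 4) = 3*0 = 0)
Q*I(9 - 9) = 0*(9 - 9) = 0*0 = 0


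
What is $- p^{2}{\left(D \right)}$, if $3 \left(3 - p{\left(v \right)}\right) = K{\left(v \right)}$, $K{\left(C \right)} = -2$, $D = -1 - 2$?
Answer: $- \frac{121}{9} \approx -13.444$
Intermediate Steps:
$D = -3$ ($D = -1 - 2 = -3$)
$p{\left(v \right)} = \frac{11}{3}$ ($p{\left(v \right)} = 3 - - \frac{2}{3} = 3 + \frac{2}{3} = \frac{11}{3}$)
$- p^{2}{\left(D \right)} = - \left(\frac{11}{3}\right)^{2} = \left(-1\right) \frac{121}{9} = - \frac{121}{9}$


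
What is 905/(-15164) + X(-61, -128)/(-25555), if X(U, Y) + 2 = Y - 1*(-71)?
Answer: -22232599/387516020 ≈ -0.057372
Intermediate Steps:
X(U, Y) = 69 + Y (X(U, Y) = -2 + (Y - 1*(-71)) = -2 + (Y + 71) = -2 + (71 + Y) = 69 + Y)
905/(-15164) + X(-61, -128)/(-25555) = 905/(-15164) + (69 - 128)/(-25555) = 905*(-1/15164) - 59*(-1/25555) = -905/15164 + 59/25555 = -22232599/387516020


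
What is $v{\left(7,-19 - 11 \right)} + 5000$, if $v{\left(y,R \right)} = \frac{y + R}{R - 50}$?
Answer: $\frac{400023}{80} \approx 5000.3$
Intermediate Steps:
$v{\left(y,R \right)} = \frac{R + y}{-50 + R}$
$v{\left(7,-19 - 11 \right)} + 5000 = \frac{\left(-19 - 11\right) + 7}{-50 - 30} + 5000 = \frac{-30 + 7}{-50 - 30} + 5000 = \frac{1}{-80} \left(-23\right) + 5000 = \left(- \frac{1}{80}\right) \left(-23\right) + 5000 = \frac{23}{80} + 5000 = \frac{400023}{80}$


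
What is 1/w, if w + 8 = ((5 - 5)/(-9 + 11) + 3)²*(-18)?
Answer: -1/170 ≈ -0.0058824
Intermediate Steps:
w = -170 (w = -8 + ((5 - 5)/(-9 + 11) + 3)²*(-18) = -8 + (0/2 + 3)²*(-18) = -8 + (0*(½) + 3)²*(-18) = -8 + (0 + 3)²*(-18) = -8 + 3²*(-18) = -8 + 9*(-18) = -8 - 162 = -170)
1/w = 1/(-170) = -1/170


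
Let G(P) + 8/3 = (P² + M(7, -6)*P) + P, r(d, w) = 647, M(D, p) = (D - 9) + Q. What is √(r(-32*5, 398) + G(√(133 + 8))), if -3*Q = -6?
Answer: √(7068 + 9*√141)/3 ≈ 28.235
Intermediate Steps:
Q = 2 (Q = -⅓*(-6) = 2)
M(D, p) = -7 + D (M(D, p) = (D - 9) + 2 = (-9 + D) + 2 = -7 + D)
G(P) = -8/3 + P + P² (G(P) = -8/3 + ((P² + (-7 + 7)*P) + P) = -8/3 + ((P² + 0*P) + P) = -8/3 + ((P² + 0) + P) = -8/3 + (P² + P) = -8/3 + (P + P²) = -8/3 + P + P²)
√(r(-32*5, 398) + G(√(133 + 8))) = √(647 + (-8/3 + √(133 + 8) + (√(133 + 8))²)) = √(647 + (-8/3 + √141 + (√141)²)) = √(647 + (-8/3 + √141 + 141)) = √(647 + (415/3 + √141)) = √(2356/3 + √141)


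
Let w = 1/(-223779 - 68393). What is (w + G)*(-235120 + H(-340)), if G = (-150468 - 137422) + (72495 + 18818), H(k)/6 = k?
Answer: 3405279365076050/73043 ≈ 4.6620e+10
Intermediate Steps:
H(k) = 6*k
w = -1/292172 (w = 1/(-292172) = -1/292172 ≈ -3.4226e-6)
G = -196577 (G = -287890 + 91313 = -196577)
(w + G)*(-235120 + H(-340)) = (-1/292172 - 196577)*(-235120 + 6*(-340)) = -57434295245*(-235120 - 2040)/292172 = -57434295245/292172*(-237160) = 3405279365076050/73043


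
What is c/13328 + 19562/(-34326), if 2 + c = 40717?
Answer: 33437081/13455792 ≈ 2.4850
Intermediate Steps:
c = 40715 (c = -2 + 40717 = 40715)
c/13328 + 19562/(-34326) = 40715/13328 + 19562/(-34326) = 40715*(1/13328) + 19562*(-1/34326) = 2395/784 - 9781/17163 = 33437081/13455792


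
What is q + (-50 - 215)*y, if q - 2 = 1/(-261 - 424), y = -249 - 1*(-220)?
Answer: 5265594/685 ≈ 7687.0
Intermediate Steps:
y = -29 (y = -249 + 220 = -29)
q = 1369/685 (q = 2 + 1/(-261 - 424) = 2 + 1/(-685) = 2 - 1/685 = 1369/685 ≈ 1.9985)
q + (-50 - 215)*y = 1369/685 + (-50 - 215)*(-29) = 1369/685 - 265*(-29) = 1369/685 + 7685 = 5265594/685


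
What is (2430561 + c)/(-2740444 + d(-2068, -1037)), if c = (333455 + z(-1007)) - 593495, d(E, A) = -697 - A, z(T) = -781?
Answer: -542435/685026 ≈ -0.79185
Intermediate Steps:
c = -260821 (c = (333455 - 781) - 593495 = 332674 - 593495 = -260821)
(2430561 + c)/(-2740444 + d(-2068, -1037)) = (2430561 - 260821)/(-2740444 + (-697 - 1*(-1037))) = 2169740/(-2740444 + (-697 + 1037)) = 2169740/(-2740444 + 340) = 2169740/(-2740104) = 2169740*(-1/2740104) = -542435/685026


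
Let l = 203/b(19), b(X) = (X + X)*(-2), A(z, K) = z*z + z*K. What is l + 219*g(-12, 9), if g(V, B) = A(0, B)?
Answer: -203/76 ≈ -2.6711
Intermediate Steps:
A(z, K) = z² + K*z
b(X) = -4*X (b(X) = (2*X)*(-2) = -4*X)
l = -203/76 (l = 203/((-4*19)) = 203/(-76) = 203*(-1/76) = -203/76 ≈ -2.6711)
g(V, B) = 0 (g(V, B) = 0*(B + 0) = 0*B = 0)
l + 219*g(-12, 9) = -203/76 + 219*0 = -203/76 + 0 = -203/76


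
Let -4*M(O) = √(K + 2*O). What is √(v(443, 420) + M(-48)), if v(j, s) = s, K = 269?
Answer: √(1680 - √173)/2 ≈ 20.414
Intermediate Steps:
M(O) = -√(269 + 2*O)/4
√(v(443, 420) + M(-48)) = √(420 - √(269 + 2*(-48))/4) = √(420 - √(269 - 96)/4) = √(420 - √173/4)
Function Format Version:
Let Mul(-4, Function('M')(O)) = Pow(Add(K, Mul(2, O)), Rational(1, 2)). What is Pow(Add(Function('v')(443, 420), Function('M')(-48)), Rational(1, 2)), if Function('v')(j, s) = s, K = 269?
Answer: Mul(Rational(1, 2), Pow(Add(1680, Mul(-1, Pow(173, Rational(1, 2)))), Rational(1, 2))) ≈ 20.414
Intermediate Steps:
Function('M')(O) = Mul(Rational(-1, 4), Pow(Add(269, Mul(2, O)), Rational(1, 2)))
Pow(Add(Function('v')(443, 420), Function('M')(-48)), Rational(1, 2)) = Pow(Add(420, Mul(Rational(-1, 4), Pow(Add(269, Mul(2, -48)), Rational(1, 2)))), Rational(1, 2)) = Pow(Add(420, Mul(Rational(-1, 4), Pow(Add(269, -96), Rational(1, 2)))), Rational(1, 2)) = Pow(Add(420, Mul(Rational(-1, 4), Pow(173, Rational(1, 2)))), Rational(1, 2))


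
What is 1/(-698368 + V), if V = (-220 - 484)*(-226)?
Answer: -1/539264 ≈ -1.8544e-6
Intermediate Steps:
V = 159104 (V = -704*(-226) = 159104)
1/(-698368 + V) = 1/(-698368 + 159104) = 1/(-539264) = -1/539264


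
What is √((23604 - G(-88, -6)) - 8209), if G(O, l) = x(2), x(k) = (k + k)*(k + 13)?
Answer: √15335 ≈ 123.83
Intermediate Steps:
x(k) = 2*k*(13 + k) (x(k) = (2*k)*(13 + k) = 2*k*(13 + k))
G(O, l) = 60 (G(O, l) = 2*2*(13 + 2) = 2*2*15 = 60)
√((23604 - G(-88, -6)) - 8209) = √((23604 - 1*60) - 8209) = √((23604 - 60) - 8209) = √(23544 - 8209) = √15335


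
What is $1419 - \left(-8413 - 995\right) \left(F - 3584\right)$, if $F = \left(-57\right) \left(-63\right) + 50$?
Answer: $537675$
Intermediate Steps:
$F = 3641$ ($F = 3591 + 50 = 3641$)
$1419 - \left(-8413 - 995\right) \left(F - 3584\right) = 1419 - \left(-8413 - 995\right) \left(3641 - 3584\right) = 1419 - \left(-9408\right) 57 = 1419 - -536256 = 1419 + 536256 = 537675$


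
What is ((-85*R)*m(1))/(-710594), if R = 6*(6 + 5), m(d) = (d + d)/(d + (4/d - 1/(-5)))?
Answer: 14025/4618861 ≈ 0.0030365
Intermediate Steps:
m(d) = 2*d/(1/5 + d + 4/d) (m(d) = (2*d)/(d + (4/d - 1*(-1/5))) = (2*d)/(d + (4/d + 1/5)) = (2*d)/(d + (1/5 + 4/d)) = (2*d)/(1/5 + d + 4/d) = 2*d/(1/5 + d + 4/d))
R = 66 (R = 6*11 = 66)
((-85*R)*m(1))/(-710594) = ((-85*66)*(10*1**2/(20 + 1 + 5*1**2)))/(-710594) = -56100/(20 + 1 + 5*1)*(-1/710594) = -56100/(20 + 1 + 5)*(-1/710594) = -56100/26*(-1/710594) = -5610*5/13*(-1/710594) = -28050/13*(-1/710594) = 14025/4618861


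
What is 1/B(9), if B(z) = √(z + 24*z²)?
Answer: √217/651 ≈ 0.022628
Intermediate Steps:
1/B(9) = 1/(√(9*(1 + 24*9))) = 1/(√(9*(1 + 216))) = 1/(√(9*217)) = 1/(√1953) = 1/(3*√217) = √217/651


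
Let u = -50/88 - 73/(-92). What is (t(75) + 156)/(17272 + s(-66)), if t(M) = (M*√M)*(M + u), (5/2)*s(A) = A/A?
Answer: 390/43181 + 17842500*√3/10924793 ≈ 2.8378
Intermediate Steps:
u = 57/253 (u = -50*1/88 - 73*(-1/92) = -25/44 + 73/92 = 57/253 ≈ 0.22530)
s(A) = ⅖ (s(A) = 2*(A/A)/5 = (⅖)*1 = ⅖)
t(M) = M^(3/2)*(57/253 + M) (t(M) = (M*√M)*(M + 57/253) = M^(3/2)*(57/253 + M))
(t(75) + 156)/(17272 + s(-66)) = (75^(3/2)*(57/253 + 75) + 156)/(17272 + ⅖) = ((375*√3)*(19032/253) + 156)/(86362/5) = (7137000*√3/253 + 156)*(5/86362) = (156 + 7137000*√3/253)*(5/86362) = 390/43181 + 17842500*√3/10924793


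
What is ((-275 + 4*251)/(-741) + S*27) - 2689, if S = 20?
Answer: -531046/247 ≈ -2150.0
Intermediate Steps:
((-275 + 4*251)/(-741) + S*27) - 2689 = ((-275 + 4*251)/(-741) + 20*27) - 2689 = ((-275 + 1004)*(-1/741) + 540) - 2689 = (729*(-1/741) + 540) - 2689 = (-243/247 + 540) - 2689 = 133137/247 - 2689 = -531046/247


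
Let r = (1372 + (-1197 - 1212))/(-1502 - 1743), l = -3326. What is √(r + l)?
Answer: 13*I*√207215965/3245 ≈ 57.669*I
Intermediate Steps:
r = 1037/3245 (r = (1372 - 2409)/(-3245) = -1037*(-1/3245) = 1037/3245 ≈ 0.31957)
√(r + l) = √(1037/3245 - 3326) = √(-10791833/3245) = 13*I*√207215965/3245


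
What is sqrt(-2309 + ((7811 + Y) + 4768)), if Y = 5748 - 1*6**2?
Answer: sqrt(15982) ≈ 126.42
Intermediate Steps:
Y = 5712 (Y = 5748 - 1*36 = 5748 - 36 = 5712)
sqrt(-2309 + ((7811 + Y) + 4768)) = sqrt(-2309 + ((7811 + 5712) + 4768)) = sqrt(-2309 + (13523 + 4768)) = sqrt(-2309 + 18291) = sqrt(15982)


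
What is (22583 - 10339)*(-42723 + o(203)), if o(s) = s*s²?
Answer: 101903187776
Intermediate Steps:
o(s) = s³
(22583 - 10339)*(-42723 + o(203)) = (22583 - 10339)*(-42723 + 203³) = 12244*(-42723 + 8365427) = 12244*8322704 = 101903187776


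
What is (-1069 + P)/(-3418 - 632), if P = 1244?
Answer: -7/162 ≈ -0.043210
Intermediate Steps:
(-1069 + P)/(-3418 - 632) = (-1069 + 1244)/(-3418 - 632) = 175/(-4050) = 175*(-1/4050) = -7/162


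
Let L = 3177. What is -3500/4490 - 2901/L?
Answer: -804833/475491 ≈ -1.6926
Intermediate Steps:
-3500/4490 - 2901/L = -3500/4490 - 2901/3177 = -3500*1/4490 - 2901*1/3177 = -350/449 - 967/1059 = -804833/475491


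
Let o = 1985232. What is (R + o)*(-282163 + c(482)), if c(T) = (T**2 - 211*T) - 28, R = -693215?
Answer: -195829724673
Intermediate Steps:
c(T) = -28 + T**2 - 211*T
(R + o)*(-282163 + c(482)) = (-693215 + 1985232)*(-282163 + (-28 + 482**2 - 211*482)) = 1292017*(-282163 + (-28 + 232324 - 101702)) = 1292017*(-282163 + 130594) = 1292017*(-151569) = -195829724673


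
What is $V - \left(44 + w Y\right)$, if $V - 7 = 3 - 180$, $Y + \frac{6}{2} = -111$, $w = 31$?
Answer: $3320$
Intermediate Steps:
$Y = -114$ ($Y = -3 - 111 = -114$)
$V = -170$ ($V = 7 + \left(3 - 180\right) = 7 - 177 = -170$)
$V - \left(44 + w Y\right) = -170 - \left(44 + 31 \left(-114\right)\right) = -170 - \left(44 - 3534\right) = -170 - -3490 = -170 + 3490 = 3320$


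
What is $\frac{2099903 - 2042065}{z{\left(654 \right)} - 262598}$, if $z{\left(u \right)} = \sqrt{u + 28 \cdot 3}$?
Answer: $- \frac{7594071562}{34478854433} - \frac{86757 \sqrt{82}}{34478854433} \approx -0.22028$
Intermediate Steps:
$z{\left(u \right)} = \sqrt{84 + u}$ ($z{\left(u \right)} = \sqrt{u + 84} = \sqrt{84 + u}$)
$\frac{2099903 - 2042065}{z{\left(654 \right)} - 262598} = \frac{2099903 - 2042065}{\sqrt{84 + 654} - 262598} = \frac{57838}{\sqrt{738} - 262598} = \frac{57838}{3 \sqrt{82} - 262598} = \frac{57838}{-262598 + 3 \sqrt{82}}$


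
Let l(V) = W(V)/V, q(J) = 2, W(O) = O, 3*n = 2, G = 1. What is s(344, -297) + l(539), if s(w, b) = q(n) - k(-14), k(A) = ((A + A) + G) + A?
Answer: 44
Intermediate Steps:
n = ⅔ (n = (⅓)*2 = ⅔ ≈ 0.66667)
k(A) = 1 + 3*A (k(A) = ((A + A) + 1) + A = (2*A + 1) + A = (1 + 2*A) + A = 1 + 3*A)
s(w, b) = 43 (s(w, b) = 2 - (1 + 3*(-14)) = 2 - (1 - 42) = 2 - 1*(-41) = 2 + 41 = 43)
l(V) = 1 (l(V) = V/V = 1)
s(344, -297) + l(539) = 43 + 1 = 44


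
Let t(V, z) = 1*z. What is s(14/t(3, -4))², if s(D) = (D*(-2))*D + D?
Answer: 784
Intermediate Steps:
t(V, z) = z
s(D) = D - 2*D² (s(D) = (-2*D)*D + D = -2*D² + D = D - 2*D²)
s(14/t(3, -4))² = ((14/(-4))*(1 - 28/(-4)))² = ((14*(-¼))*(1 - 28*(-1)/4))² = (-7*(1 - 2*(-7/2))/2)² = (-7*(1 + 7)/2)² = (-7/2*8)² = (-28)² = 784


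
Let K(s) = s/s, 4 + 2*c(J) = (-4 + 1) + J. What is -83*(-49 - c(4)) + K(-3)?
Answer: 7887/2 ≈ 3943.5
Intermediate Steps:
c(J) = -7/2 + J/2 (c(J) = -2 + ((-4 + 1) + J)/2 = -2 + (-3 + J)/2 = -2 + (-3/2 + J/2) = -7/2 + J/2)
K(s) = 1
-83*(-49 - c(4)) + K(-3) = -83*(-49 - (-7/2 + (½)*4)) + 1 = -83*(-49 - (-7/2 + 2)) + 1 = -83*(-49 - 1*(-3/2)) + 1 = -83*(-49 + 3/2) + 1 = -83*(-95/2) + 1 = 7885/2 + 1 = 7887/2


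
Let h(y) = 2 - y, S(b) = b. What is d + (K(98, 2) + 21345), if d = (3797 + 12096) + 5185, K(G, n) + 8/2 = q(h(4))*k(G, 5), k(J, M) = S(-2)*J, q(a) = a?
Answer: 42811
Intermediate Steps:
k(J, M) = -2*J
K(G, n) = -4 + 4*G (K(G, n) = -4 + (2 - 1*4)*(-2*G) = -4 + (2 - 4)*(-2*G) = -4 - (-4)*G = -4 + 4*G)
d = 21078 (d = 15893 + 5185 = 21078)
d + (K(98, 2) + 21345) = 21078 + ((-4 + 4*98) + 21345) = 21078 + ((-4 + 392) + 21345) = 21078 + (388 + 21345) = 21078 + 21733 = 42811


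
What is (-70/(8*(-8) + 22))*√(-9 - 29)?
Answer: 5*I*√38/3 ≈ 10.274*I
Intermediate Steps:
(-70/(8*(-8) + 22))*√(-9 - 29) = (-70/(-64 + 22))*√(-38) = (-70/(-42))*(I*√38) = (-70*(-1/42))*(I*√38) = 5*(I*√38)/3 = 5*I*√38/3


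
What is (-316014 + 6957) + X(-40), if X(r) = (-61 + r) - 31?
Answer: -309189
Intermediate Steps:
X(r) = -92 + r
(-316014 + 6957) + X(-40) = (-316014 + 6957) + (-92 - 40) = -309057 - 132 = -309189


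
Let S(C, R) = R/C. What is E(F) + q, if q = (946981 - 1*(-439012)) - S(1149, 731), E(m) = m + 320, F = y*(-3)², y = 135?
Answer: 1594268941/1149 ≈ 1.3875e+6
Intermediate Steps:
F = 1215 (F = 135*(-3)² = 135*9 = 1215)
E(m) = 320 + m
q = 1592505226/1149 (q = (946981 - 1*(-439012)) - 731/1149 = (946981 + 439012) - 731/1149 = 1385993 - 1*731/1149 = 1385993 - 731/1149 = 1592505226/1149 ≈ 1.3860e+6)
E(F) + q = (320 + 1215) + 1592505226/1149 = 1535 + 1592505226/1149 = 1594268941/1149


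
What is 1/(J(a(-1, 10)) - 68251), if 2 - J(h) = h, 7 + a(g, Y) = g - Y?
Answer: -1/68231 ≈ -1.4656e-5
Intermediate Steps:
a(g, Y) = -7 + g - Y (a(g, Y) = -7 + (g - Y) = -7 + g - Y)
J(h) = 2 - h
1/(J(a(-1, 10)) - 68251) = 1/((2 - (-7 - 1 - 1*10)) - 68251) = 1/((2 - (-7 - 1 - 10)) - 68251) = 1/((2 - 1*(-18)) - 68251) = 1/((2 + 18) - 68251) = 1/(20 - 68251) = 1/(-68231) = -1/68231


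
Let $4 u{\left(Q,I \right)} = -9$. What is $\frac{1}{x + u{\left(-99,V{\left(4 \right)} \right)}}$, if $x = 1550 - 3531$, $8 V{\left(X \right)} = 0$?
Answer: $- \frac{4}{7933} \approx -0.00050422$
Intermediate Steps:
$V{\left(X \right)} = 0$ ($V{\left(X \right)} = \frac{1}{8} \cdot 0 = 0$)
$u{\left(Q,I \right)} = - \frac{9}{4}$ ($u{\left(Q,I \right)} = \frac{1}{4} \left(-9\right) = - \frac{9}{4}$)
$x = -1981$ ($x = 1550 - 3531 = -1981$)
$\frac{1}{x + u{\left(-99,V{\left(4 \right)} \right)}} = \frac{1}{-1981 - \frac{9}{4}} = \frac{1}{- \frac{7933}{4}} = - \frac{4}{7933}$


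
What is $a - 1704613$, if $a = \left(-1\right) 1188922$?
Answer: $-2893535$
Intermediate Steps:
$a = -1188922$
$a - 1704613 = -1188922 - 1704613 = -2893535$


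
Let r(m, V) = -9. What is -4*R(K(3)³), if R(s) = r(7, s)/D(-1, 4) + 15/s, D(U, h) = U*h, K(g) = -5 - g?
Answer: -1137/128 ≈ -8.8828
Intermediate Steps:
R(s) = 9/4 + 15/s (R(s) = -9/((-1*4)) + 15/s = -9/(-4) + 15/s = -9*(-¼) + 15/s = 9/4 + 15/s)
-4*R(K(3)³) = -4*(9/4 + 15/((-5 - 1*3)³)) = -4*(9/4 + 15/((-5 - 3)³)) = -4*(9/4 + 15/((-8)³)) = -4*(9/4 + 15/(-512)) = -4*(9/4 + 15*(-1/512)) = -4*(9/4 - 15/512) = -4*1137/512 = -1137/128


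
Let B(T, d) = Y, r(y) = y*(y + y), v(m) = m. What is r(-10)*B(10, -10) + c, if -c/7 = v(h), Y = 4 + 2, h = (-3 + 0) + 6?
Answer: 1179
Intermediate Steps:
h = 3 (h = -3 + 6 = 3)
r(y) = 2*y² (r(y) = y*(2*y) = 2*y²)
Y = 6
B(T, d) = 6
c = -21 (c = -7*3 = -21)
r(-10)*B(10, -10) + c = (2*(-10)²)*6 - 21 = (2*100)*6 - 21 = 200*6 - 21 = 1200 - 21 = 1179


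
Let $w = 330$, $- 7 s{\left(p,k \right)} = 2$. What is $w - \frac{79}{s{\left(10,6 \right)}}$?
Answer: $\frac{1213}{2} \approx 606.5$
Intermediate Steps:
$s{\left(p,k \right)} = - \frac{2}{7}$ ($s{\left(p,k \right)} = \left(- \frac{1}{7}\right) 2 = - \frac{2}{7}$)
$w - \frac{79}{s{\left(10,6 \right)}} = 330 - \frac{79}{- \frac{2}{7}} = 330 - - \frac{553}{2} = 330 + \frac{553}{2} = \frac{1213}{2}$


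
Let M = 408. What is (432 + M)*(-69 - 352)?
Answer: -353640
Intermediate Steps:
(432 + M)*(-69 - 352) = (432 + 408)*(-69 - 352) = 840*(-421) = -353640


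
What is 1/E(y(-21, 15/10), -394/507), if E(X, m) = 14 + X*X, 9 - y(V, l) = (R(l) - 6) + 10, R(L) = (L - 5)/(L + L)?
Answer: 36/1873 ≈ 0.019221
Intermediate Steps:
R(L) = (-5 + L)/(2*L) (R(L) = (-5 + L)/((2*L)) = (-5 + L)*(1/(2*L)) = (-5 + L)/(2*L))
y(V, l) = 5 - (-5 + l)/(2*l) (y(V, l) = 9 - (((-5 + l)/(2*l) - 6) + 10) = 9 - ((-6 + (-5 + l)/(2*l)) + 10) = 9 - (4 + (-5 + l)/(2*l)) = 9 + (-4 - (-5 + l)/(2*l)) = 5 - (-5 + l)/(2*l))
E(X, m) = 14 + X²
1/E(y(-21, 15/10), -394/507) = 1/(14 + ((5 + 9*(15/10))/(2*((15/10))))²) = 1/(14 + ((5 + 9*(15*(⅒)))/(2*((15*(⅒)))))²) = 1/(14 + ((5 + 9*(3/2))/(2*(3/2)))²) = 1/(14 + ((½)*(⅔)*(5 + 27/2))²) = 1/(14 + ((½)*(⅔)*(37/2))²) = 1/(14 + (37/6)²) = 1/(14 + 1369/36) = 1/(1873/36) = 36/1873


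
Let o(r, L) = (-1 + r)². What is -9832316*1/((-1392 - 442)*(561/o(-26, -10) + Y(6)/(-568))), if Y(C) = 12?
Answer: 169636947948/23681525 ≈ 7163.3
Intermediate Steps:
-9832316*1/((-1392 - 442)*(561/o(-26, -10) + Y(6)/(-568))) = -9832316*1/((-1392 - 442)*(561/((-1 - 26)²) + 12/(-568))) = -9832316*(-1/(1834*(561/((-27)²) + 12*(-1/568)))) = -9832316*(-1/(1834*(561/729 - 3/142))) = -9832316*(-1/(1834*(561*(1/729) - 3/142))) = -9832316*(-1/(1834*(187/243 - 3/142))) = -9832316/((25825/34506)*(-1834)) = -9832316/(-23681525/17253) = -9832316*(-17253/23681525) = 169636947948/23681525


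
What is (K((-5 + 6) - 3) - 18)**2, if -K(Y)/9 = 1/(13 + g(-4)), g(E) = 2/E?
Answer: 219024/625 ≈ 350.44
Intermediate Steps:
K(Y) = -18/25 (K(Y) = -9/(13 + 2/(-4)) = -9/(13 + 2*(-1/4)) = -9/(13 - 1/2) = -9/25/2 = -9*2/25 = -18/25)
(K((-5 + 6) - 3) - 18)**2 = (-18/25 - 18)**2 = (-468/25)**2 = 219024/625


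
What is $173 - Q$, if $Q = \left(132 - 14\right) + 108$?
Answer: $-53$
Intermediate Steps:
$Q = 226$ ($Q = 118 + 108 = 226$)
$173 - Q = 173 - 226 = -53$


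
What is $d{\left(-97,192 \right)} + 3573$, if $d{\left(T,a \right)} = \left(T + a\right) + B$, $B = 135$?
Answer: $3803$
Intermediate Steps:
$d{\left(T,a \right)} = 135 + T + a$ ($d{\left(T,a \right)} = \left(T + a\right) + 135 = 135 + T + a$)
$d{\left(-97,192 \right)} + 3573 = \left(135 - 97 + 192\right) + 3573 = 230 + 3573 = 3803$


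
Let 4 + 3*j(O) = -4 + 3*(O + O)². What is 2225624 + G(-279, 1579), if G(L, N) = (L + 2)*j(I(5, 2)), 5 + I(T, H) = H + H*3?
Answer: 6649172/3 ≈ 2.2164e+6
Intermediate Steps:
I(T, H) = -5 + 4*H (I(T, H) = -5 + (H + H*3) = -5 + (H + 3*H) = -5 + 4*H)
j(O) = -8/3 + 4*O² (j(O) = -4/3 + (-4 + 3*(O + O)²)/3 = -4/3 + (-4 + 3*(2*O)²)/3 = -4/3 + (-4 + 3*(4*O²))/3 = -4/3 + (-4 + 12*O²)/3 = -4/3 + (-4/3 + 4*O²) = -8/3 + 4*O²)
G(L, N) = 200/3 + 100*L/3 (G(L, N) = (L + 2)*(-8/3 + 4*(-5 + 4*2)²) = (2 + L)*(-8/3 + 4*(-5 + 8)²) = (2 + L)*(-8/3 + 4*3²) = (2 + L)*(-8/3 + 4*9) = (2 + L)*(-8/3 + 36) = (2 + L)*(100/3) = 200/3 + 100*L/3)
2225624 + G(-279, 1579) = 2225624 + (200/3 + (100/3)*(-279)) = 2225624 + (200/3 - 9300) = 2225624 - 27700/3 = 6649172/3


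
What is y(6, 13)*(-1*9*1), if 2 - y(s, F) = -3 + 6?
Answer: 9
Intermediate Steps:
y(s, F) = -1 (y(s, F) = 2 - (-3 + 6) = 2 - 1*3 = 2 - 3 = -1)
y(6, 13)*(-1*9*1) = -(-1*9) = -(-9) = -1*(-9) = 9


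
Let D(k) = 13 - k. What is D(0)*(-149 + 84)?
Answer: -845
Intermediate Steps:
D(0)*(-149 + 84) = (13 - 1*0)*(-149 + 84) = (13 + 0)*(-65) = 13*(-65) = -845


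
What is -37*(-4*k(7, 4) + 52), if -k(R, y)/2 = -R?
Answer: 148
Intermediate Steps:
k(R, y) = 2*R (k(R, y) = -(-2)*R = 2*R)
-37*(-4*k(7, 4) + 52) = -37*(-8*7 + 52) = -37*(-4*14 + 52) = -37*(-56 + 52) = -37*(-4) = 148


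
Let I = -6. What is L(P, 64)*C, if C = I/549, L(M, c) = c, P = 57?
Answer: -128/183 ≈ -0.69945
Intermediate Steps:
C = -2/183 (C = -6/549 = -6*1/549 = -2/183 ≈ -0.010929)
L(P, 64)*C = 64*(-2/183) = -128/183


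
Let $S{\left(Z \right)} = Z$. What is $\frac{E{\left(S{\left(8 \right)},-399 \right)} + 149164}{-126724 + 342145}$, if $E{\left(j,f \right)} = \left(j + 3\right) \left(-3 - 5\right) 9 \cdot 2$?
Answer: $\frac{147580}{215421} \approx 0.68508$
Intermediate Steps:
$E{\left(j,f \right)} = -432 - 144 j$ ($E{\left(j,f \right)} = \left(3 + j\right) \left(-3 - 5\right) 9 \cdot 2 = \left(3 + j\right) \left(-8\right) 9 \cdot 2 = \left(-24 - 8 j\right) 9 \cdot 2 = \left(-216 - 72 j\right) 2 = -432 - 144 j$)
$\frac{E{\left(S{\left(8 \right)},-399 \right)} + 149164}{-126724 + 342145} = \frac{\left(-432 - 1152\right) + 149164}{-126724 + 342145} = \frac{\left(-432 - 1152\right) + 149164}{215421} = \left(-1584 + 149164\right) \frac{1}{215421} = 147580 \cdot \frac{1}{215421} = \frac{147580}{215421}$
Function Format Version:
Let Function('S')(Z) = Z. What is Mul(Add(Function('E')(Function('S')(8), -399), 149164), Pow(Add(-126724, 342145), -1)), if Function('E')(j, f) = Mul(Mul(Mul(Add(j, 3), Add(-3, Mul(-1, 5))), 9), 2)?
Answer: Rational(147580, 215421) ≈ 0.68508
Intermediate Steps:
Function('E')(j, f) = Add(-432, Mul(-144, j)) (Function('E')(j, f) = Mul(Mul(Mul(Add(3, j), Add(-3, -5)), 9), 2) = Mul(Mul(Mul(Add(3, j), -8), 9), 2) = Mul(Mul(Add(-24, Mul(-8, j)), 9), 2) = Mul(Add(-216, Mul(-72, j)), 2) = Add(-432, Mul(-144, j)))
Mul(Add(Function('E')(Function('S')(8), -399), 149164), Pow(Add(-126724, 342145), -1)) = Mul(Add(Add(-432, Mul(-144, 8)), 149164), Pow(Add(-126724, 342145), -1)) = Mul(Add(Add(-432, -1152), 149164), Pow(215421, -1)) = Mul(Add(-1584, 149164), Rational(1, 215421)) = Mul(147580, Rational(1, 215421)) = Rational(147580, 215421)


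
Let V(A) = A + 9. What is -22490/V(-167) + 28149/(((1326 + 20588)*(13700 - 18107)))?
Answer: 361994542913/2543141614 ≈ 142.34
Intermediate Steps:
V(A) = 9 + A
-22490/V(-167) + 28149/(((1326 + 20588)*(13700 - 18107))) = -22490/(9 - 167) + 28149/(((1326 + 20588)*(13700 - 18107))) = -22490/(-158) + 28149/((21914*(-4407))) = -22490*(-1/158) + 28149/(-96574998) = 11245/79 + 28149*(-1/96574998) = 11245/79 - 9383/32191666 = 361994542913/2543141614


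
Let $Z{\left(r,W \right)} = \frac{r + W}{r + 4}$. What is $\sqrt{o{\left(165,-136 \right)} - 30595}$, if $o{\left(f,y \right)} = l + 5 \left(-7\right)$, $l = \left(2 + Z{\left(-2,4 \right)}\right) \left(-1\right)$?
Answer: $i \sqrt{30633} \approx 175.02 i$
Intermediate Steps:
$Z{\left(r,W \right)} = \frac{W + r}{4 + r}$
$l = -3$ ($l = \left(2 + \frac{4 - 2}{4 - 2}\right) \left(-1\right) = \left(2 + \frac{1}{2} \cdot 2\right) \left(-1\right) = \left(2 + 1\right) \left(-1\right) = 3 \left(-1\right) = -3$)
$o{\left(f,y \right)} = -38$ ($o{\left(f,y \right)} = -3 + 5 \left(-7\right) = -3 - 35 = -38$)
$\sqrt{o{\left(165,-136 \right)} - 30595} = \sqrt{-38 - 30595} = \sqrt{-30633} = i \sqrt{30633}$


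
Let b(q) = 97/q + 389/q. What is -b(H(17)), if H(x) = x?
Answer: -486/17 ≈ -28.588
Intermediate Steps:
b(q) = 486/q
-b(H(17)) = -486/17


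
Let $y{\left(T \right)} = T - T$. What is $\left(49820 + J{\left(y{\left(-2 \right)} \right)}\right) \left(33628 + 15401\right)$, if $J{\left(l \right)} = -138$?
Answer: $2435858778$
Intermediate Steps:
$y{\left(T \right)} = 0$
$\left(49820 + J{\left(y{\left(-2 \right)} \right)}\right) \left(33628 + 15401\right) = \left(49820 - 138\right) \left(33628 + 15401\right) = 49682 \cdot 49029 = 2435858778$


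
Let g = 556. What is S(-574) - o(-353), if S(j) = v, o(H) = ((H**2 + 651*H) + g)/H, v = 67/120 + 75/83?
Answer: -1037054447/3515880 ≈ -294.96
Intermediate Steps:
v = 14561/9960 (v = 67*(1/120) + 75*(1/83) = 67/120 + 75/83 = 14561/9960 ≈ 1.4619)
o(H) = (556 + H**2 + 651*H)/H (o(H) = ((H**2 + 651*H) + 556)/H = (556 + H**2 + 651*H)/H)
S(j) = 14561/9960
S(-574) - o(-353) = 14561/9960 - (651 - 353 + 556/(-353)) = 14561/9960 - (651 - 353 + 556*(-1/353)) = 14561/9960 - (651 - 353 - 556/353) = 14561/9960 - 1*104638/353 = 14561/9960 - 104638/353 = -1037054447/3515880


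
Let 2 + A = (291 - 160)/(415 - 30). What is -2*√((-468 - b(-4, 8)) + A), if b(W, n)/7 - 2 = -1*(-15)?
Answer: -2*I*√87254090/385 ≈ -48.525*I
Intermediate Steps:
b(W, n) = 119 (b(W, n) = 14 + 7*(-1*(-15)) = 14 + 7*15 = 14 + 105 = 119)
A = -639/385 (A = -2 + (291 - 160)/(415 - 30) = -2 + 131/385 = -639/385 ≈ -1.6597)
-2*√((-468 - b(-4, 8)) + A) = -2*√((-468 - 1*119) - 639/385) = -2*√((-468 - 119) - 639/385) = -2*√(-587 - 639/385) = -2*I*√87254090/385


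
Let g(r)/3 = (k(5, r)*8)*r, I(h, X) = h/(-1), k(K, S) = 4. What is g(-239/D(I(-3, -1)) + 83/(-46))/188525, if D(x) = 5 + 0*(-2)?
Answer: -547632/21680375 ≈ -0.025259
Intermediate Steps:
I(h, X) = -h (I(h, X) = h*(-1) = -h)
D(x) = 5 (D(x) = 5 + 0 = 5)
g(r) = 96*r (g(r) = 3*((4*8)*r) = 3*(32*r) = 96*r)
g(-239/D(I(-3, -1)) + 83/(-46))/188525 = (96*(-239/5 + 83/(-46)))/188525 = (96*(-239*⅕ + 83*(-1/46)))*(1/188525) = (96*(-239/5 - 83/46))*(1/188525) = (96*(-11409/230))*(1/188525) = -547632/115*1/188525 = -547632/21680375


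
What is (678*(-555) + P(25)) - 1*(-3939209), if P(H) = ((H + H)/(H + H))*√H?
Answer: 3562924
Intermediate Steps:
P(H) = √H (P(H) = ((2*H)/((2*H)))*√H = ((2*H)*(1/(2*H)))*√H = 1*√H = √H)
(678*(-555) + P(25)) - 1*(-3939209) = (678*(-555) + √25) - 1*(-3939209) = (-376290 + 5) + 3939209 = -376285 + 3939209 = 3562924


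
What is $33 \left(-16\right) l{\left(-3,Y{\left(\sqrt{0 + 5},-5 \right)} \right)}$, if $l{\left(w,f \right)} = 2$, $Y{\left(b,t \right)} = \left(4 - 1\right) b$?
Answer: $-1056$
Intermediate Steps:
$Y{\left(b,t \right)} = 3 b$
$33 \left(-16\right) l{\left(-3,Y{\left(\sqrt{0 + 5},-5 \right)} \right)} = 33 \left(-16\right) 2 = \left(-528\right) 2 = -1056$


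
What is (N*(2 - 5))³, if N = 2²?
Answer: -1728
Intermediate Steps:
N = 4
(N*(2 - 5))³ = (4*(2 - 5))³ = (4*(-3))³ = (-12)³ = -1728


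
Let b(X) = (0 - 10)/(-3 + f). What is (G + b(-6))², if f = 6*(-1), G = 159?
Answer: 2076481/81 ≈ 25636.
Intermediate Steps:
f = -6
b(X) = 10/9 (b(X) = (0 - 10)/(-3 - 6) = -10/(-9) = -10*(-⅑) = 10/9)
(G + b(-6))² = (159 + 10/9)² = (1441/9)² = 2076481/81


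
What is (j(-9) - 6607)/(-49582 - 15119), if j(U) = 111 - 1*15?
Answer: 6511/64701 ≈ 0.10063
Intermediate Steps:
j(U) = 96 (j(U) = 111 - 15 = 96)
(j(-9) - 6607)/(-49582 - 15119) = (96 - 6607)/(-49582 - 15119) = -6511/(-64701) = -6511*(-1/64701) = 6511/64701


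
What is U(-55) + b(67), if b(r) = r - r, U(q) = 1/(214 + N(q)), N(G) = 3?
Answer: 1/217 ≈ 0.0046083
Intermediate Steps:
U(q) = 1/217 (U(q) = 1/(214 + 3) = 1/217)
b(r) = 0
U(-55) + b(67) = 1/217 + 0 = 1/217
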